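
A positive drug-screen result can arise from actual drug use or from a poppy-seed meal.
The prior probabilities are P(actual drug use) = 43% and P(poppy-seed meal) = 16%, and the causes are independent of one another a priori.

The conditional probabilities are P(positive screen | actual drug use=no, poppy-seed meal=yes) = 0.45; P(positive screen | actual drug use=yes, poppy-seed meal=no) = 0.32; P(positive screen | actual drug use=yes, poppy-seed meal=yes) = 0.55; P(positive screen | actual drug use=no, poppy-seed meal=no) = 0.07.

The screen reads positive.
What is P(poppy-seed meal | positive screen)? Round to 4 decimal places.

Sum P(positive screen|·) weighted by the priors over the 4 (actual drug use, poppy-seed meal) configurations:
  P(positive screen) = 0.07*0.57*0.84 + 0.45*0.57*0.16 + 0.32*0.43*0.84 + 0.55*0.43*0.16
        = 0.033516 + 0.041040 + 0.115584 + 0.037840 = 0.227980
The terms with poppy-seed meal present sum to 0.078880, so
  P(poppy-seed meal | positive screen) = 0.078880 / 0.227980 ≈ 0.3460

P(poppy-seed meal | positive screen) ≈ 0.3460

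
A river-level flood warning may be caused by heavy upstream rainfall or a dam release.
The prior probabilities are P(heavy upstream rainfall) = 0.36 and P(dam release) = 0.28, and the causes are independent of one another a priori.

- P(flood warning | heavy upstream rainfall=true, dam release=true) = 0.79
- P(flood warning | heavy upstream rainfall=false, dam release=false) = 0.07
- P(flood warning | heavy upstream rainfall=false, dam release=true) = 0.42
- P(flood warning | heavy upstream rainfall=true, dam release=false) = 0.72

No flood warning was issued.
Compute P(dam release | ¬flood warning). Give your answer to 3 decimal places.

Sum P(¬flood warning|·) weighted by the priors over the 4 (heavy upstream rainfall, dam release) configurations:
  P(¬flood warning) = 0.93×0.64×0.72 + 0.58×0.64×0.28 + 0.28×0.36×0.72 + 0.21×0.36×0.28
        = 0.428544 + 0.103936 + 0.072576 + 0.021168 = 0.626224
Keeping only the dam release-present terms gives 0.125104, so
  P(dam release | ¬flood warning) = 0.125104 / 0.626224 ≈ 0.200

P(dam release | ¬flood warning) ≈ 0.200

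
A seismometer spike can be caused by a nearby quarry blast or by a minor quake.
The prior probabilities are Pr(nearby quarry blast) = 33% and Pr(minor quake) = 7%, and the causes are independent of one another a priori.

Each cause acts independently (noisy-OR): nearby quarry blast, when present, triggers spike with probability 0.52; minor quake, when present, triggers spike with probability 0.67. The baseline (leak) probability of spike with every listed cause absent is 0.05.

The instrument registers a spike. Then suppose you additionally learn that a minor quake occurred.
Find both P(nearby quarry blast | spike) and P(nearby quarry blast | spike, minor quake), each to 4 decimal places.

P(nearby quarry blast | spike) ≈ 0.7465; P(nearby quarry blast | spike, minor quake) ≈ 0.3787

Under noisy-OR, P(spike | causes) = 1 − (1−0.05)·∏(1−qᵢ) over the active causes.
Enumerate the 4 (nearby quarry blast, minor quake) configurations and weight by the priors:
  P(spike) = 0.05*0.67*0.93 + 0.6865*0.67*0.07 + 0.544*0.33*0.93 + 0.84952*0.33*0.07
        = 0.031155 + 0.032197 + 0.166954 + 0.019624 = 0.249930
Keeping only the nearby quarry blast-present terms gives 0.186578, so
  P(nearby quarry blast | spike) = 0.186578 / 0.249930 ≈ 0.7465

Now also conditioning on minor quake=true:
P(spike | minor quake) = 0.6865·0.67 + 0.84952·0.33 = 0.459955 + 0.280342 = 0.740297
Restricting to configurations with nearby quarry blast present: 0.84952·0.33 = 0.280342.
Hence the posterior is 0.280342/0.740297 ≈ 0.3787.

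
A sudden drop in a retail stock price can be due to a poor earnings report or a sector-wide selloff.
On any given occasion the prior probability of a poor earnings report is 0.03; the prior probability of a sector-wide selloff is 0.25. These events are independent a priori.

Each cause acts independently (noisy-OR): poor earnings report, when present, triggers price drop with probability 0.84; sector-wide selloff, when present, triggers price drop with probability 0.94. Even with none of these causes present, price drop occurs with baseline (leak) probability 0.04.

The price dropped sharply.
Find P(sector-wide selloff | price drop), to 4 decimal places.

P(sector-wide selloff | price drop) ≈ 0.8305

Under noisy-OR, P(price drop | causes) = 1 − (1−0.04)·∏(1−qᵢ) over the active causes.
Sum P(price drop|·) weighted by the priors over the 4 (poor earnings report, sector-wide selloff) configurations:
  P(price drop) = 0.04*0.97*0.75 + 0.9424*0.97*0.25 + 0.8464*0.03*0.75 + 0.990784*0.03*0.25
        = 0.029100 + 0.228532 + 0.019044 + 0.007431 = 0.284107
Configurations with sector-wide selloff contribute 0.235963, so
  P(sector-wide selloff | price drop) = 0.235963 / 0.284107 ≈ 0.8305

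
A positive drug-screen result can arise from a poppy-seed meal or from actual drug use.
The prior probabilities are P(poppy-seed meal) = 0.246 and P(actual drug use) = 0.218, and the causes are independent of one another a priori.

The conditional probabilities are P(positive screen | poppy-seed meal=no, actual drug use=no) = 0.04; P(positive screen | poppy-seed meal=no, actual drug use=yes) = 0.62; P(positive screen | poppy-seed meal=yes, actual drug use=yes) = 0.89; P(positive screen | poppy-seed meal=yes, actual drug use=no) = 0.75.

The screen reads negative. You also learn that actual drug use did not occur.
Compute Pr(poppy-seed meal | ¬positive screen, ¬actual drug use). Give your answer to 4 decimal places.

Pr(poppy-seed meal | ¬positive screen, ¬actual drug use) ≈ 0.0783

P(¬positive screen | ¬actual drug use) = 0.96*0.754 + 0.25*0.246 = 0.723840 + 0.061500 = 0.785340
The poppy-seed meal-present share is 0.25*0.246 = 0.061500.
P(poppy-seed meal | ¬positive screen, ¬actual drug use) = 0.061500 / 0.785340 ≈ 0.0783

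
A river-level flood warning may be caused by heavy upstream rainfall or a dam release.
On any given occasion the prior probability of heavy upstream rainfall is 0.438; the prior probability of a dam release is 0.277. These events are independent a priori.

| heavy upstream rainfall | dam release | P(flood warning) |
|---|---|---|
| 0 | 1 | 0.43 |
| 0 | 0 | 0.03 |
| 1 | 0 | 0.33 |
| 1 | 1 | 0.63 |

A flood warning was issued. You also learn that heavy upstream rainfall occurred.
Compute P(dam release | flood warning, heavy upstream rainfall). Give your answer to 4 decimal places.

Numerator (weight on configurations with dam release): 0.63*0.277 = 0.174510
Normalizer over all consistent configurations: 0.33*0.723 + 0.63*0.277 = 0.413100
Posterior = 0.174510 / 0.413100 ≈ 0.4224

P(dam release | flood warning, heavy upstream rainfall) ≈ 0.4224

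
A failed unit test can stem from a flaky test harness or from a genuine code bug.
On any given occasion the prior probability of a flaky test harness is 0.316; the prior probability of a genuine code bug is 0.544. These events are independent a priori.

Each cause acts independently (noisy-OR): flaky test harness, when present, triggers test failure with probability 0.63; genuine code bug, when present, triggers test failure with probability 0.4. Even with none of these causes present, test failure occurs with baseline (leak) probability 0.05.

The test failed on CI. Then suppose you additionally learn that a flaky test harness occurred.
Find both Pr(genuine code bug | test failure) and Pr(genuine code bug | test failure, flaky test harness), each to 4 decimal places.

Pr(genuine code bug | test failure) ≈ 0.7306; Pr(genuine code bug | test failure, flaky test harness) ≈ 0.5921

Under noisy-OR, P(test failure | causes) = 1 − (1−0.05)·∏(1−qᵢ) over the active causes.
Numerator (weight on configurations with genuine code bug): 0.160001 + 0.135649 = 0.295650
The normalizing constant is 0.05·0.684·0.456 + 0.43·0.684·0.544 + 0.6485·0.316·0.456 + 0.7891·0.316·0.544 = 0.404691
Posterior = 0.295650 / 0.404691 ≈ 0.7306

Now also conditioning on flaky test harness=true:
Numerator (weight on configurations with genuine code bug): 0.7891·0.544 = 0.429270
Normalizer over all consistent configurations: 0.6485·0.456 + 0.7891·0.544 = 0.724986
Posterior = 0.429270 / 0.724986 ≈ 0.5921
This is intercausal reasoning (explaining away): once flaky test harness accounts for the test failure, genuine code bug becomes less likely.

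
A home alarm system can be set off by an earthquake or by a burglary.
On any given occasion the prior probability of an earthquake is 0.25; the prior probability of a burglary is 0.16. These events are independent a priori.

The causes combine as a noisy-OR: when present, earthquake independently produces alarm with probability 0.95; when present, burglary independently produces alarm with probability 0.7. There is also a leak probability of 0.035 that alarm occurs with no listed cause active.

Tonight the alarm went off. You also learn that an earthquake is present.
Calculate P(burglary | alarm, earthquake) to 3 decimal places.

Under noisy-OR, P(alarm | causes) = 1 − (1−0.035)·∏(1−qᵢ) over the active causes.
Numerator (weight on configurations with burglary): 0.985525·0.16 = 0.157684
Denominator P(alarm | earthquake): 0.95175·0.84 + 0.985525·0.16 = 0.957154
P(burglary | alarm, earthquake) = 0.157684/0.957154 ≈ 0.165

P(burglary | alarm, earthquake) ≈ 0.165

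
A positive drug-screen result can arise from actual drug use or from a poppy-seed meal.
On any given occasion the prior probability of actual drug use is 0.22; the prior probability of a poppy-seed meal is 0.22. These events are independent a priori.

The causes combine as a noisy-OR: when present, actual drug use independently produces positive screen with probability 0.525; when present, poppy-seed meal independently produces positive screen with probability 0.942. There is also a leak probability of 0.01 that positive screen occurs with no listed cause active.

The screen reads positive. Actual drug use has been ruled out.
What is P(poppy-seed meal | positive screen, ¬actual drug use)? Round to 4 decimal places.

Under noisy-OR, P(positive screen | causes) = 1 − (1−0.01)·∏(1−qᵢ) over the active causes.
For the numerator, keep only poppy-seed meal=true terms: 0.94258*0.22 = 0.207368
Normalizer over all consistent configurations: 0.01*0.78 + 0.94258*0.22 = 0.215168
P(poppy-seed meal | positive screen, ¬actual drug use) = 0.207368/0.215168 ≈ 0.9637

P(poppy-seed meal | positive screen, ¬actual drug use) ≈ 0.9637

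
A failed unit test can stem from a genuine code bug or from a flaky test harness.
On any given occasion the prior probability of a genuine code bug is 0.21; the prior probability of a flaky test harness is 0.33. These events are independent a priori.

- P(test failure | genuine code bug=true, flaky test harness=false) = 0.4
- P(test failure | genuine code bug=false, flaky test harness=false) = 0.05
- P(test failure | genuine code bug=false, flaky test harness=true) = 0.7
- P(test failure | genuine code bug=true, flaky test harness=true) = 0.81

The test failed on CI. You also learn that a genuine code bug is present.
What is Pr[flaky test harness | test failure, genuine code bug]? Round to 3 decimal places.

Enumerate both values of flaky test harness and weight by the priors:
  P(test failure | genuine code bug) = 0.4×0.67 + 0.81×0.33
        = 0.268000 + 0.267300 = 0.535300
Configurations with flaky test harness contribute 0.267300, so
  P(flaky test harness | test failure, genuine code bug) = 0.267300 / 0.535300 ≈ 0.499

Pr[flaky test harness | test failure, genuine code bug] ≈ 0.499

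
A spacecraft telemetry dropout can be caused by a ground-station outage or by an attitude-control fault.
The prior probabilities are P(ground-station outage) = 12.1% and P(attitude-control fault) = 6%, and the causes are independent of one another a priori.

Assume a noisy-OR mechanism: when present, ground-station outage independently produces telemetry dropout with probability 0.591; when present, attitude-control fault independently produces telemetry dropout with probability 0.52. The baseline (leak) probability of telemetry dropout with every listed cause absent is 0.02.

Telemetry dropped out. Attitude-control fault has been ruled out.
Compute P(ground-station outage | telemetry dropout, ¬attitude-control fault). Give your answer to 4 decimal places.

Under noisy-OR, P(telemetry dropout | causes) = 1 − (1−0.02)·∏(1−qᵢ) over the active causes.
P(telemetry dropout | ¬attitude-control fault) = 0.02*0.879 + 0.59918*0.121 = 0.017580 + 0.072501 = 0.090081
The ground-station outage-present share is 0.59918*0.121 = 0.072501.
P(ground-station outage | telemetry dropout, ¬attitude-control fault) = 0.072501 / 0.090081 ≈ 0.8048

P(ground-station outage | telemetry dropout, ¬attitude-control fault) ≈ 0.8048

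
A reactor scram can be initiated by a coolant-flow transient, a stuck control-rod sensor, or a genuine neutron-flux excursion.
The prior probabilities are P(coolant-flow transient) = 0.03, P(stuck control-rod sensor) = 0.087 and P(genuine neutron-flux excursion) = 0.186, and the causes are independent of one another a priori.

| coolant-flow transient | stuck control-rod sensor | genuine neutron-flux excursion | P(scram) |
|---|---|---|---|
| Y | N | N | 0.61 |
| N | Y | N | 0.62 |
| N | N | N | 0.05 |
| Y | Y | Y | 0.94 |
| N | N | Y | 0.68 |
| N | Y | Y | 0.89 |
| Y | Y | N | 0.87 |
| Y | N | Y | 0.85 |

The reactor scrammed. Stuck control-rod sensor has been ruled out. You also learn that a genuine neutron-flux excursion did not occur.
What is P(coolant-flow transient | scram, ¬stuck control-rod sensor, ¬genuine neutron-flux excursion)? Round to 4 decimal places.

P(coolant-flow transient | scram, ¬stuck control-rod sensor, ¬genuine neutron-flux excursion) ≈ 0.2740

Weight on coolant-flow transient=true, given the evidence: 0.61×0.03 = 0.018300
Denominator P(scram | ¬stuck control-rod sensor, ¬genuine neutron-flux excursion): 0.05×0.97 + 0.61×0.03 = 0.066800
Posterior = 0.018300 / 0.066800 ≈ 0.2740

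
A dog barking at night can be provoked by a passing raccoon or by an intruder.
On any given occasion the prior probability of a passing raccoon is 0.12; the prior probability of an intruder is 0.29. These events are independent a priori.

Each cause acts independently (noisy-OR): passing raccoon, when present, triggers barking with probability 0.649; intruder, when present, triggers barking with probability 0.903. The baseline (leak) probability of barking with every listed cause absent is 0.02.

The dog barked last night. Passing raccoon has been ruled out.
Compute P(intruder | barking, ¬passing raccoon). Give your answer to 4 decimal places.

P(intruder | barking, ¬passing raccoon) ≈ 0.9487

Under noisy-OR, P(barking | causes) = 1 − (1−0.02)·∏(1−qᵢ) over the active causes.
Enumerate both values of intruder and weight by the priors:
  P(barking | ¬passing raccoon) = 0.02*0.71 + 0.90494*0.29
        = 0.014200 + 0.262433 = 0.276633
Keeping only the intruder-present terms gives 0.262433, so
  P(intruder | barking, ¬passing raccoon) = 0.262433 / 0.276633 ≈ 0.9487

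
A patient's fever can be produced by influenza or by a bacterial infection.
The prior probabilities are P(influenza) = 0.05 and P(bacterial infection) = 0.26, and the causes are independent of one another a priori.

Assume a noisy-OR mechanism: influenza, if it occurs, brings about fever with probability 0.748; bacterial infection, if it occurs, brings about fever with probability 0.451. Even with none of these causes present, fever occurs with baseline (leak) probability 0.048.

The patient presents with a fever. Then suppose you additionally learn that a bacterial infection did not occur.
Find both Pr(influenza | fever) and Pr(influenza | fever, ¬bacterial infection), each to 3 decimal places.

Pr(influenza | fever) ≈ 0.206; Pr(influenza | fever, ¬bacterial infection) ≈ 0.455

Under noisy-OR, P(fever | causes) = 1 − (1−0.048)·∏(1−qᵢ) over the active causes.
P(fever) = 0.048×0.95×0.74 + 0.477352×0.95×0.26 + 0.760096×0.05×0.74 + 0.868293×0.05×0.26 = 0.033744 + 0.117906 + 0.028124 + 0.011288 = 0.191062
The influenza-present share is 0.028124 + 0.011288 = 0.039412.
So P(influenza | fever) = 0.039412/0.191062 ≈ 0.206.

Now also conditioning on bacterial infection≠true:
Numerator (weight on configurations with influenza): 0.760096*0.05 = 0.038005
Normalizer over all consistent configurations: 0.048*0.95 + 0.760096*0.05 = 0.083605
P(influenza | fever, ¬bacterial infection) = 0.038005/0.083605 ≈ 0.455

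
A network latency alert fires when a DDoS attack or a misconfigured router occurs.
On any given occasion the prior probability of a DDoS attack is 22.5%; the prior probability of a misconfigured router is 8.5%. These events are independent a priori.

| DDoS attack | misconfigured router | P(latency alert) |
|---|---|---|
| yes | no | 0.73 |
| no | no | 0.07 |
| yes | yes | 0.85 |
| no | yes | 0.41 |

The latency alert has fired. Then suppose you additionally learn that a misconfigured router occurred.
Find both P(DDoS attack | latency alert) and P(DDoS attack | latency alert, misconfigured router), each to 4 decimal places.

P(DDoS attack | latency alert) ≈ 0.6848; P(DDoS attack | latency alert, misconfigured router) ≈ 0.3757

By total probability over the 4 (DDoS attack, misconfigured router) configurations:
  P(latency alert) = 0.07·0.775·0.915 + 0.41·0.775·0.085 + 0.73·0.225·0.915 + 0.85·0.225·0.085
        = 0.049639 + 0.027009 + 0.150289 + 0.016256 = 0.243193
Configurations with DDoS attack contribute 0.166545, so
  P(DDoS attack | latency alert) = 0.166545 / 0.243193 ≈ 0.6848

Now condition on the additional information:
Sum P(latency alert|·) weighted by the priors over both values of DDoS attack:
  P(latency alert | misconfigured router) = 0.41·0.775 + 0.85·0.225
        = 0.317750 + 0.191250 = 0.509000
The terms with DDoS attack present sum to 0.191250, so
  P(DDoS attack | latency alert, misconfigured router) = 0.191250 / 0.509000 ≈ 0.3757
— misconfigured router explains away the evidence for DDoS attack.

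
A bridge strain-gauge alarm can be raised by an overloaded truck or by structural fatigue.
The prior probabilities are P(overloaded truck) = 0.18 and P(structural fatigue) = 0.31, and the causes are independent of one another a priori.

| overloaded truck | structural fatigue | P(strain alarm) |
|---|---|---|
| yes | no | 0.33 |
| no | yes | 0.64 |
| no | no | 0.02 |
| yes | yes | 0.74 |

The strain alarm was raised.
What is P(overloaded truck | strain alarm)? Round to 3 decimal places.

P(strain alarm) = 0.02*0.82*0.69 + 0.64*0.82*0.31 + 0.33*0.18*0.69 + 0.74*0.18*0.31 = 0.011316 + 0.162688 + 0.040986 + 0.041292 = 0.256282
Restricting to configurations with overloaded truck present: 0.040986 + 0.041292 = 0.082278.
So P(overloaded truck | strain alarm) = 0.082278/0.256282 ≈ 0.321.

P(overloaded truck | strain alarm) ≈ 0.321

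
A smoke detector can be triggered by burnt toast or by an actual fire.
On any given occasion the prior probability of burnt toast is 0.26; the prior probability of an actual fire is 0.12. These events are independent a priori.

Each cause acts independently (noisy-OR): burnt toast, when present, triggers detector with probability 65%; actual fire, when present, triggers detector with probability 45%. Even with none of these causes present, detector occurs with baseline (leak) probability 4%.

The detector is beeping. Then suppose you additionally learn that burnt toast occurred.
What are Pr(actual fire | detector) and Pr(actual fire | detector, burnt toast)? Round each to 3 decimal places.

Under noisy-OR, P(detector | causes) = 1 − (1−0.04)·∏(1−qᵢ) over the active causes.
For the numerator, keep only actual fire=true terms: 0.041914 + 0.025434 = 0.067348
Denominator P(detector): 0.04*0.74*0.88 + 0.472*0.74*0.12 + 0.664*0.26*0.88 + 0.8152*0.26*0.12 = 0.245319
P(actual fire | detector) = 0.067348/0.245319 ≈ 0.275

With the extra evidence:
By total probability over both values of actual fire:
  P(detector | burnt toast) = 0.664·0.88 + 0.8152·0.12
        = 0.584320 + 0.097824 = 0.682144
Configurations with actual fire contribute 0.097824, so
  P(actual fire | detector, burnt toast) = 0.097824 / 0.682144 ≈ 0.143
Conditioning on burnt toast lowers the posterior on actual fire: the classic explaining-away effect in a common-effect structure.

Pr(actual fire | detector) ≈ 0.275; Pr(actual fire | detector, burnt toast) ≈ 0.143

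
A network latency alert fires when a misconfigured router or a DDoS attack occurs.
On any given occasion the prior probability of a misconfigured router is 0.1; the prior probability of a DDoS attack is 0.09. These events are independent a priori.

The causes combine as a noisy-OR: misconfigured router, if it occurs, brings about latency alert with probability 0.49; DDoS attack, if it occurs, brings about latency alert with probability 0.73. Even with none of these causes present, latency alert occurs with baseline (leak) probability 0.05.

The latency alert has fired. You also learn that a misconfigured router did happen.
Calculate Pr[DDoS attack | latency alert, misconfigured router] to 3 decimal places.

Pr[DDoS attack | latency alert, misconfigured router] ≈ 0.143

Under noisy-OR, P(latency alert | causes) = 1 − (1−0.05)·∏(1−qᵢ) over the active causes.
Weight on DDoS attack=true, given the evidence: 0.869185·0.09 = 0.078227
Denominator P(latency alert | misconfigured router): 0.5155·0.91 + 0.869185·0.09 = 0.547332
P(DDoS attack | latency alert, misconfigured router) = 0.078227/0.547332 ≈ 0.143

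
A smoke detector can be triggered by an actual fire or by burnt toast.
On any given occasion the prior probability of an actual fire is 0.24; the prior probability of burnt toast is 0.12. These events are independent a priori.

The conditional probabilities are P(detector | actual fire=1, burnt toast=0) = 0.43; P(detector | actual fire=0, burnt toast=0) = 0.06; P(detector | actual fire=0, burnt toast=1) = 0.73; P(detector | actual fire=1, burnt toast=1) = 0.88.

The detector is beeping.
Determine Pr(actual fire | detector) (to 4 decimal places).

Pr(actual fire | detector) ≈ 0.5212

Enumerate the 4 (actual fire, burnt toast) configurations and weight by the priors:
  P(detector) = 0.06×0.76×0.88 + 0.73×0.76×0.12 + 0.43×0.24×0.88 + 0.88×0.24×0.12
        = 0.040128 + 0.066576 + 0.090816 + 0.025344 = 0.222864
Keeping only the actual fire-present terms gives 0.116160, so
  P(actual fire | detector) = 0.116160 / 0.222864 ≈ 0.5212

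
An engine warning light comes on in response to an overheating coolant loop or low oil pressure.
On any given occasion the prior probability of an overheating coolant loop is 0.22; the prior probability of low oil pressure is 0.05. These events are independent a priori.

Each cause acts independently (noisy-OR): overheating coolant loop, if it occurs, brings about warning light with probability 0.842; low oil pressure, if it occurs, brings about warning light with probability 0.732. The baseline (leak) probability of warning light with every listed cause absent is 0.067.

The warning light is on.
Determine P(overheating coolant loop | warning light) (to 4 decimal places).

Under noisy-OR, P(warning light | causes) = 1 − (1−0.067)·∏(1−qᵢ) over the active causes.
Weight on overheating coolant loop=true, given the evidence: 0.178190 + 0.010565 = 0.188755
Normalizer over all consistent configurations: 0.067*0.78*0.95 + 0.749956*0.78*0.05 + 0.852586*0.22*0.95 + 0.960493*0.22*0.05 = 0.267650
Posterior = 0.188755 / 0.267650 ≈ 0.7052

P(overheating coolant loop | warning light) ≈ 0.7052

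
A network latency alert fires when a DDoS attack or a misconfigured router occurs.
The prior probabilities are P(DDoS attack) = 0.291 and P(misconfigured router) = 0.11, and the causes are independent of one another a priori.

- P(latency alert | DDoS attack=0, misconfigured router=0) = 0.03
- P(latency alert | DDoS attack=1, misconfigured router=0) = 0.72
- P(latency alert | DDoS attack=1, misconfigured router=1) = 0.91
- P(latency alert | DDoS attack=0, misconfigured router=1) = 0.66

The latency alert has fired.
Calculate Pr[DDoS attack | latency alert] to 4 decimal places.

For the numerator, keep only DDoS attack=true terms: 0.186473 + 0.029129 = 0.215602
Denominator P(latency alert): 0.03*0.709*0.89 + 0.66*0.709*0.11 + 0.72*0.291*0.89 + 0.91*0.291*0.11 = 0.286005
P(DDoS attack | latency alert) = 0.215602/0.286005 ≈ 0.7538

Pr[DDoS attack | latency alert] ≈ 0.7538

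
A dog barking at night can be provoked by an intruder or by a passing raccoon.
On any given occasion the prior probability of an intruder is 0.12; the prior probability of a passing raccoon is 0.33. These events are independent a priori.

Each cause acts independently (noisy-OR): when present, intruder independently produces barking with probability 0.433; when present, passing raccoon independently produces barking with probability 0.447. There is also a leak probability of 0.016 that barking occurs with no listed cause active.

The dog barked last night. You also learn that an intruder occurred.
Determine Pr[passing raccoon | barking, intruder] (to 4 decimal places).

Pr[passing raccoon | barking, intruder] ≈ 0.4352

Under noisy-OR, P(barking | causes) = 1 − (1−0.016)·∏(1−qᵢ) over the active causes.
By total probability over both values of passing raccoon:
  P(barking | intruder) = 0.442072*0.67 + 0.691466*0.33
        = 0.296188 + 0.228184 = 0.524372
The terms with passing raccoon present sum to 0.228184, so
  P(passing raccoon | barking, intruder) = 0.228184 / 0.524372 ≈ 0.4352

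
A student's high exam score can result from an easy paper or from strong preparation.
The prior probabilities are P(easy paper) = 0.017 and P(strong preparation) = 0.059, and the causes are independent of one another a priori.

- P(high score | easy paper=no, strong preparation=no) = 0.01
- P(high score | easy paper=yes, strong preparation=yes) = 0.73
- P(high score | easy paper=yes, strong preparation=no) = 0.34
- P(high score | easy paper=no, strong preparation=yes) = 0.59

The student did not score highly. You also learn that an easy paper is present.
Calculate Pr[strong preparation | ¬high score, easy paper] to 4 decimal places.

Pr[strong preparation | ¬high score, easy paper] ≈ 0.0250

By total probability over both values of strong preparation:
  P(¬high score | easy paper) = 0.66*0.941 + 0.27*0.059
        = 0.621060 + 0.015930 = 0.636990
The terms with strong preparation present sum to 0.015930, so
  P(strong preparation | ¬high score, easy paper) = 0.015930 / 0.636990 ≈ 0.0250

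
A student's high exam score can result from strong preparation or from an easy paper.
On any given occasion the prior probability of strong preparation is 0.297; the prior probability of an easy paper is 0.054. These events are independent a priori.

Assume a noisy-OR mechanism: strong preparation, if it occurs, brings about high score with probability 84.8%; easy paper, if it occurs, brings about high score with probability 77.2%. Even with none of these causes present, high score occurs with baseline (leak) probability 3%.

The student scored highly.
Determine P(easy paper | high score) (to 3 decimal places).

P(easy paper | high score) ≈ 0.148

Under noisy-OR, P(high score | causes) = 1 − (1−0.03)·∏(1−qᵢ) over the active causes.
Weight on easy paper=true, given the evidence: 0.029566 + 0.015499 = 0.045065
Denominator P(high score): 0.03*0.703*0.946 + 0.77884*0.703*0.054 + 0.85256*0.297*0.946 + 0.966384*0.297*0.054 = 0.304553
P(easy paper | high score) = 0.045065/0.304553 ≈ 0.148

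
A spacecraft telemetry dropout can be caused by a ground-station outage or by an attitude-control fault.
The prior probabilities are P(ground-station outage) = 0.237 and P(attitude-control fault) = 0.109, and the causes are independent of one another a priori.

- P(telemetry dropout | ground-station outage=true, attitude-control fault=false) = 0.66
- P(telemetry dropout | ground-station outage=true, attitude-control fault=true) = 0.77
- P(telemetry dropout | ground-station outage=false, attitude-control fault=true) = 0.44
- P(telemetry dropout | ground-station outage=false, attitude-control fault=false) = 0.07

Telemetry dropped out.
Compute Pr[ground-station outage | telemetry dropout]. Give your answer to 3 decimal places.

Pr[ground-station outage | telemetry dropout] ≈ 0.654

Sum P(telemetry dropout|·) weighted by the priors over the 4 (ground-station outage, attitude-control fault) configurations:
  P(telemetry dropout) = 0.07·0.763·0.891 + 0.44·0.763·0.109 + 0.66·0.237·0.891 + 0.77·0.237·0.109
        = 0.047588 + 0.036593 + 0.139370 + 0.019891 = 0.243442
Keeping only the ground-station outage-present terms gives 0.159261, so
  P(ground-station outage | telemetry dropout) = 0.159261 / 0.243442 ≈ 0.654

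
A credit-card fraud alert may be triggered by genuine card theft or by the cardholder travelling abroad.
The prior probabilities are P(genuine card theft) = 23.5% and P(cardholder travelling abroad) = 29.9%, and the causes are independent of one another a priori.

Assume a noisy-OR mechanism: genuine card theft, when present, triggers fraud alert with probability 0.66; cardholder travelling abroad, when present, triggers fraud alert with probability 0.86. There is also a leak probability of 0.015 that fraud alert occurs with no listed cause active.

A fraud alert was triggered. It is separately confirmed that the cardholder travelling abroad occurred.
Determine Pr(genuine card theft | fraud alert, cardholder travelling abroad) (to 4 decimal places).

Under noisy-OR, P(fraud alert | causes) = 1 − (1−0.015)·∏(1−qᵢ) over the active causes.
Weight on genuine card theft=true, given the evidence: 0.953114×0.235 = 0.223982
The normalizing constant is 0.8621×0.765 + 0.953114×0.235 = 0.883488
P(genuine card theft | fraud alert, cardholder travelling abroad) = 0.223982/0.883488 ≈ 0.2535

Pr(genuine card theft | fraud alert, cardholder travelling abroad) ≈ 0.2535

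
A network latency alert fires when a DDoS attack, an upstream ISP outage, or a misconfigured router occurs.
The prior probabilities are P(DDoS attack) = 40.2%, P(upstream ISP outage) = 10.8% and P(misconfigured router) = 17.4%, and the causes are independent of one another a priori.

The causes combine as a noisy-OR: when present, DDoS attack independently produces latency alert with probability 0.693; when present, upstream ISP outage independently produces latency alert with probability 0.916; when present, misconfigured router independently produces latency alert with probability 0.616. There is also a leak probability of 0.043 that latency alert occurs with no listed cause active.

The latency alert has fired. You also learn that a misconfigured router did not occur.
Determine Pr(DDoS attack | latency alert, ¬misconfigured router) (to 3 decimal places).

Under noisy-OR, P(latency alert | causes) = 1 − (1−0.043)·∏(1−qᵢ) over the active causes.
P(latency alert | ¬misconfigured router) = 0.043·0.598·0.892 + 0.919612·0.598·0.108 + 0.706201·0.402·0.892 + 0.975321·0.402·0.108 = 0.022937 + 0.059392 + 0.253232 + 0.042345 = 0.377906
The DDoS attack-present share is 0.253232 + 0.042345 = 0.295577.
Hence the posterior is 0.295577/0.377906 ≈ 0.782.

Pr(DDoS attack | latency alert, ¬misconfigured router) ≈ 0.782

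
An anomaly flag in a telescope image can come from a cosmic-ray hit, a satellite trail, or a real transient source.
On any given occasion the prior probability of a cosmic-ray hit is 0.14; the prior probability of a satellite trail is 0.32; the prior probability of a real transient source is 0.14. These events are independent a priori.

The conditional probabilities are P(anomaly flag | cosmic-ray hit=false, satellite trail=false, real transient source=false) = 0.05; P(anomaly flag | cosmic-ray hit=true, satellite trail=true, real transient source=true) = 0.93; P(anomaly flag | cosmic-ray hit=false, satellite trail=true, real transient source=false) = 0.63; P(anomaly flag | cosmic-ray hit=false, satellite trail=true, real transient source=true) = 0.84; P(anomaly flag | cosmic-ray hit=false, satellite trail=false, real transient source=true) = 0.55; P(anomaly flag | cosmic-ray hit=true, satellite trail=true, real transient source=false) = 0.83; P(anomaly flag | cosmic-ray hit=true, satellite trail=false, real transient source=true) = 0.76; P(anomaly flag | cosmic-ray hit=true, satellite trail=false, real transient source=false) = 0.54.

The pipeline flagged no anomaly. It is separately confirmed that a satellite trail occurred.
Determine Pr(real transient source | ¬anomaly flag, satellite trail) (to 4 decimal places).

P(¬anomaly flag | satellite trail) = 0.37×0.86×0.86 + 0.16×0.86×0.14 + 0.17×0.14×0.86 + 0.07×0.14×0.14 = 0.273652 + 0.019264 + 0.020468 + 0.001372 = 0.314756
Of this, 0.020636 comes from 0.019264 + 0.001372 (the real transient source=true cases).
So P(real transient source | ¬anomaly flag, satellite trail) = 0.020636/0.314756 ≈ 0.0656.

Pr(real transient source | ¬anomaly flag, satellite trail) ≈ 0.0656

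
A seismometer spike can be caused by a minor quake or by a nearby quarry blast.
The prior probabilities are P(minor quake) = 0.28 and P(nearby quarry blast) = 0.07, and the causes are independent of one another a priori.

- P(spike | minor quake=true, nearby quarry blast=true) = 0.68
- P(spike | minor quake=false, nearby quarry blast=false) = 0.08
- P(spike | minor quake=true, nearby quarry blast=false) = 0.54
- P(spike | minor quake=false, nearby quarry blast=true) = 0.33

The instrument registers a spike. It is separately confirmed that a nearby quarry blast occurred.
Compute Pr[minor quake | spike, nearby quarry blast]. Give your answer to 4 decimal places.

Numerator (weight on configurations with minor quake): 0.68×0.28 = 0.190400
The normalizing constant is 0.33×0.72 + 0.68×0.28 = 0.428000
Posterior = 0.190400 / 0.428000 ≈ 0.4449

Pr[minor quake | spike, nearby quarry blast] ≈ 0.4449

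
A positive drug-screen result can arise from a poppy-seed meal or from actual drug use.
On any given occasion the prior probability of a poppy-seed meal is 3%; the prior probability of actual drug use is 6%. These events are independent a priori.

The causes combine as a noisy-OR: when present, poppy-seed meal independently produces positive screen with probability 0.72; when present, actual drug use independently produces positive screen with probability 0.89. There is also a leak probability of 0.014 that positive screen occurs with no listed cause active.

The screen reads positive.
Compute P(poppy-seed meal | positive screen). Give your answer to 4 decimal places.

P(poppy-seed meal | positive screen) ≈ 0.2553

Under noisy-OR, P(positive screen | causes) = 1 − (1−0.014)·∏(1−qᵢ) over the active causes.
Enumerate the 4 (poppy-seed meal, actual drug use) configurations and weight by the priors:
  P(positive screen) = 0.014×0.97×0.94 + 0.89154×0.97×0.06 + 0.72392×0.03×0.94 + 0.969631×0.03×0.06
        = 0.012765 + 0.051888 + 0.020415 + 0.001745 = 0.086813
Keeping only the poppy-seed meal-present terms gives 0.022160, so
  P(poppy-seed meal | positive screen) = 0.022160 / 0.086813 ≈ 0.2553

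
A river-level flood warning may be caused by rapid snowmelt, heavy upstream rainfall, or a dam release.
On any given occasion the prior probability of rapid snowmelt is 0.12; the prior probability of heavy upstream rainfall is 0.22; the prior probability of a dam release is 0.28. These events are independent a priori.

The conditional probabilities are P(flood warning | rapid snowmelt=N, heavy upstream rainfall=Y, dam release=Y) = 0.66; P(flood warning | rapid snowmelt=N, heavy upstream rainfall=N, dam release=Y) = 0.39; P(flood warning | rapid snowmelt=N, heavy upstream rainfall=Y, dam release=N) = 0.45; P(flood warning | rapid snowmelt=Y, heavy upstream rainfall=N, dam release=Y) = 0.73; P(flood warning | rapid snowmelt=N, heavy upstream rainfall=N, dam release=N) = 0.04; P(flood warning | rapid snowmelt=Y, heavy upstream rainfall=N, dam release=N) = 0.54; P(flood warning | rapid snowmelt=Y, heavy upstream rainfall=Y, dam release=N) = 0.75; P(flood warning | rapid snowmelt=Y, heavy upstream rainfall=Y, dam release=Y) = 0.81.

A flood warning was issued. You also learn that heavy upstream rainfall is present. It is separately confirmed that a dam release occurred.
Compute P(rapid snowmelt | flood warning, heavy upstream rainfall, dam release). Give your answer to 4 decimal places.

P(flood warning | heavy upstream rainfall, dam release) = 0.66×0.88 + 0.81×0.12 = 0.580800 + 0.097200 = 0.678000
Of this, 0.097200 comes from 0.81×0.12 (the rapid snowmelt=true cases).
P(rapid snowmelt | flood warning, heavy upstream rainfall, dam release) = 0.097200 / 0.678000 ≈ 0.1434

P(rapid snowmelt | flood warning, heavy upstream rainfall, dam release) ≈ 0.1434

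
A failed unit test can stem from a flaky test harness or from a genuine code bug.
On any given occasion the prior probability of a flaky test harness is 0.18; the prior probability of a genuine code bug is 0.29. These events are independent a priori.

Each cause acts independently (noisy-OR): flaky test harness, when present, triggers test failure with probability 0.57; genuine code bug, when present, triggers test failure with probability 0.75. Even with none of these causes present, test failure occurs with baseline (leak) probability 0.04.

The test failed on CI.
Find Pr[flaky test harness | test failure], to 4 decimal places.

Pr[flaky test harness | test failure] ≈ 0.3739

Under noisy-OR, P(test failure | causes) = 1 − (1−0.04)·∏(1−qᵢ) over the active causes.
Weight on flaky test harness=true, given the evidence: 0.075044 + 0.046813 = 0.121857
Denominator P(test failure): 0.04×0.82×0.71 + 0.76×0.82×0.29 + 0.5872×0.18×0.71 + 0.8968×0.18×0.29 = 0.325873
Posterior = 0.121857 / 0.325873 ≈ 0.3739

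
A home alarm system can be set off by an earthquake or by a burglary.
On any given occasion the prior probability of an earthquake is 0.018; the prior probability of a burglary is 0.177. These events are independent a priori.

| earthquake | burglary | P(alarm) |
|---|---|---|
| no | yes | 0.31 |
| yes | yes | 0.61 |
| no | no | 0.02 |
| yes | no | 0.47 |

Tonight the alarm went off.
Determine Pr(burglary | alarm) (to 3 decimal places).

Pr(burglary | alarm) ≈ 0.707

Weight on burglary=true, given the evidence: 0.053882 + 0.001943 = 0.055825
Denominator P(alarm): 0.02·0.982·0.823 + 0.31·0.982·0.177 + 0.47·0.018·0.823 + 0.61·0.018·0.177 = 0.078952
P(burglary | alarm) = 0.055825/0.078952 ≈ 0.707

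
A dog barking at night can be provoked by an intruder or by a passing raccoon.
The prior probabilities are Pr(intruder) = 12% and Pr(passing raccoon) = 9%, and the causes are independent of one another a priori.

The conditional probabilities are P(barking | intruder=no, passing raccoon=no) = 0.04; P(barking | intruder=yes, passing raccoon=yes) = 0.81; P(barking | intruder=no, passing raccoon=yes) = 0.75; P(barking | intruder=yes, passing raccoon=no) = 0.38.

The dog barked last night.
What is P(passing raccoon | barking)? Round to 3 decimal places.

By total probability over the 4 (intruder, passing raccoon) configurations:
  P(barking) = 0.04×0.88×0.91 + 0.75×0.88×0.09 + 0.38×0.12×0.91 + 0.81×0.12×0.09
        = 0.032032 + 0.059400 + 0.041496 + 0.008748 = 0.141676
Keeping only the passing raccoon-present terms gives 0.068148, so
  P(passing raccoon | barking) = 0.068148 / 0.141676 ≈ 0.481

P(passing raccoon | barking) ≈ 0.481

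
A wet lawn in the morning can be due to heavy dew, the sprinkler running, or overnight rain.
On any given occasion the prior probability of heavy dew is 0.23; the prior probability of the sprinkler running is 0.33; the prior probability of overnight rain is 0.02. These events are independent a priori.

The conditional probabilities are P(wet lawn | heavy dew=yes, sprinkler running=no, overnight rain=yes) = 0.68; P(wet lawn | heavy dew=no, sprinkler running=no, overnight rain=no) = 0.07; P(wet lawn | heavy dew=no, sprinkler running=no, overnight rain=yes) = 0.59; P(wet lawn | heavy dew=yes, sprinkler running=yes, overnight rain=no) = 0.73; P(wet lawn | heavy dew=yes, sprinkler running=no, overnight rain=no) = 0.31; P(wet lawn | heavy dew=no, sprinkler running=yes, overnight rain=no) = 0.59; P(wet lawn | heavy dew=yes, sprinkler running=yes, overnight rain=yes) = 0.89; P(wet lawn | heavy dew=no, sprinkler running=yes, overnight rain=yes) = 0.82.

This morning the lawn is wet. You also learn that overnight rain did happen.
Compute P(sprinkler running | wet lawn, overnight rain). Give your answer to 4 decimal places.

P(wet lawn | overnight rain) = 0.59*0.77*0.67 + 0.82*0.77*0.33 + 0.68*0.23*0.67 + 0.89*0.23*0.33 = 0.304381 + 0.208362 + 0.104788 + 0.067551 = 0.685082
The sprinkler running-present share is 0.208362 + 0.067551 = 0.275913.
P(sprinkler running | wet lawn, overnight rain) = 0.275913 / 0.685082 ≈ 0.4027

P(sprinkler running | wet lawn, overnight rain) ≈ 0.4027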